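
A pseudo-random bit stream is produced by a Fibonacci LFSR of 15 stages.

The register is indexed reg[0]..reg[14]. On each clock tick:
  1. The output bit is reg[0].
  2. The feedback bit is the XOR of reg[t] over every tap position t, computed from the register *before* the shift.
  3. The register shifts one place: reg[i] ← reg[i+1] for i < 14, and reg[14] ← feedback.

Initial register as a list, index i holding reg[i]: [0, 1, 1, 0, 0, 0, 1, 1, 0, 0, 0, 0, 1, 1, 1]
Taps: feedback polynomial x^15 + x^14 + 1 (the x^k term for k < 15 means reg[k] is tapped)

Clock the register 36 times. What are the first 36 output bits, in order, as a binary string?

011000110000111101111011111010110101

k : reg_k → out_k, fb_k
0: 011000110000111 → 0, fb=1
1: 110001100001111 → 1, fb=0
2: 100011000011110 → 1, fb=1
3: 000110000111101 → 0, fb=1
4: 001100001111011 → 0, fb=1
5: 011000011110111 → 0, fb=1
6: 110000111101111 → 1, fb=0
7: 100001111011110 → 1, fb=1
8: 000011110111101 → 0, fb=1
9: 000111101111011 → 0, fb=1
10: 001111011110111 → 0, fb=1
11: 011110111101111 → 0, fb=1
12: 111101111011111 → 1, fb=0
13: 111011110111110 → 1, fb=1
14: 110111101111101 → 1, fb=0
15: 101111011111010 → 1, fb=1
16: 011110111110101 → 0, fb=1
17: 111101111101011 → 1, fb=0
18: 111011111010110 → 1, fb=1
19: 110111110101101 → 1, fb=0
20: 101111101011010 → 1, fb=1
21: 011111010110101 → 0, fb=1
22: 111110101101011 → 1, fb=0
23: 111101011010110 → 1, fb=1
24: 111010110101101 → 1, fb=0
25: 110101101011010 → 1, fb=1
26: 101011010110101 → 1, fb=0
27: 010110101101010 → 0, fb=0
28: 101101011010100 → 1, fb=1
29: 011010110101001 → 0, fb=1
30: 110101101010011 → 1, fb=0
31: 101011010100110 → 1, fb=1
32: 010110101001101 → 0, fb=1
33: 101101010011011 → 1, fb=0
34: 011010100110110 → 0, fb=0
35: 110101001101100 → 1, fb=1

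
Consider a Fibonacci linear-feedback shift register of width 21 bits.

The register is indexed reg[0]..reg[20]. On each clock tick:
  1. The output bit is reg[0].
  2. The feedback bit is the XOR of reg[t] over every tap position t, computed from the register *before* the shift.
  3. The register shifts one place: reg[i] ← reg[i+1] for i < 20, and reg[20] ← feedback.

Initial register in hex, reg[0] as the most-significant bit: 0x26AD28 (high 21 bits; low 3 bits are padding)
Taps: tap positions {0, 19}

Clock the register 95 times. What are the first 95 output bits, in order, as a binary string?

00100110101011010010101111000100011101000100110101111100100000101101110011010000000100100111100

k : reg_k → out_k, fb_k
0: 001001101010110100101 → 0, fb=0
1: 010011010101101001010 → 0, fb=1
2: 100110101011010010101 → 1, fb=1
3: 001101010110100101011 → 0, fb=1
4: 011010101101001010111 → 0, fb=1
5: 110101011010010101111 → 1, fb=0
6: 101010110100101011110 → 1, fb=0
7: 010101101001010111100 → 0, fb=0
8: 101011010010101111000 → 1, fb=1
9: 010110100101011110001 → 0, fb=0
10: 101101001010111100010 → 1, fb=0
11: 011010010101111000100 → 0, fb=0
12: 110100101011110001000 → 1, fb=1
13: 101001010111100010001 → 1, fb=1
14: 010010101111000100011 → 0, fb=1
15: 100101011110001000111 → 1, fb=0
16: 001010111100010001110 → 0, fb=1
17: 010101111000100011101 → 0, fb=0
18: 101011110001000111010 → 1, fb=0
19: 010111100010001110100 → 0, fb=0
20: 101111000100011101000 → 1, fb=1
21: 011110001000111010001 → 0, fb=0
22: 111100010001110100010 → 1, fb=0
23: 111000100011101000100 → 1, fb=1
24: 110001000111010001001 → 1, fb=1
25: 100010001110100010011 → 1, fb=0
26: 000100011101000100110 → 0, fb=1
27: 001000111010001001101 → 0, fb=0
28: 010001110100010011010 → 0, fb=1
29: 100011101000100110101 → 1, fb=1
30: 000111010001001101011 → 0, fb=1
31: 001110100010011010111 → 0, fb=1
32: 011101000100110101111 → 0, fb=1
33: 111010001001101011111 → 1, fb=0
34: 110100010011010111110 → 1, fb=0
35: 101000100110101111100 → 1, fb=1
36: 010001001101011111001 → 0, fb=0
37: 100010011010111110010 → 1, fb=0
38: 000100110101111100100 → 0, fb=0
39: 001001101011111001000 → 0, fb=0
40: 010011010111110010000 → 0, fb=0
41: 100110101111100100000 → 1, fb=1
42: 001101011111001000001 → 0, fb=0
43: 011010111110010000010 → 0, fb=1
44: 110101111100100000101 → 1, fb=1
45: 101011111001000001011 → 1, fb=0
46: 010111110010000010110 → 0, fb=1
47: 101111100100000101101 → 1, fb=1
48: 011111001000001011011 → 0, fb=1
49: 111110010000010110111 → 1, fb=0
50: 111100100000101101110 → 1, fb=0
51: 111001000001011011100 → 1, fb=1
52: 110010000010110111001 → 1, fb=1
53: 100100000101101110011 → 1, fb=0
54: 001000001011011100110 → 0, fb=1
55: 010000010110111001101 → 0, fb=0
56: 100000101101110011010 → 1, fb=0
57: 000001011011100110100 → 0, fb=0
58: 000010110111001101000 → 0, fb=0
59: 000101101110011010000 → 0, fb=0
60: 001011011100110100000 → 0, fb=0
61: 010110111001101000000 → 0, fb=0
62: 101101110011010000000 → 1, fb=1
63: 011011100110100000001 → 0, fb=0
64: 110111001101000000010 → 1, fb=0
65: 101110011010000000100 → 1, fb=1
66: 011100110100000001001 → 0, fb=0
67: 111001101000000010010 → 1, fb=0
68: 110011010000000100100 → 1, fb=1
69: 100110100000001001001 → 1, fb=1
70: 001101000000010010011 → 0, fb=1
71: 011010000000100100111 → 0, fb=1
72: 110100000001001001111 → 1, fb=0
73: 101000000010010011110 → 1, fb=0
74: 010000000100100111100 → 0, fb=0
75: 100000001001001111000 → 1, fb=1
76: 000000010010011110001 → 0, fb=0
77: 000000100100111100010 → 0, fb=1
78: 000001001001111000101 → 0, fb=0
79: 000010010011110001010 → 0, fb=1
80: 000100100111100010101 → 0, fb=0
81: 001001001111000101010 → 0, fb=1
82: 010010011110001010101 → 0, fb=0
83: 100100111100010101010 → 1, fb=0
84: 001001111000101010100 → 0, fb=0
85: 010011110001010101000 → 0, fb=0
86: 100111100010101010000 → 1, fb=1
87: 001111000101010100001 → 0, fb=0
88: 011110001010101000010 → 0, fb=1
89: 111100010101010000101 → 1, fb=1
90: 111000101010100001011 → 1, fb=0
91: 110001010101000010110 → 1, fb=0
92: 100010101010000101100 → 1, fb=1
93: 000101010100001011001 → 0, fb=0
94: 001010101000010110010 → 0, fb=1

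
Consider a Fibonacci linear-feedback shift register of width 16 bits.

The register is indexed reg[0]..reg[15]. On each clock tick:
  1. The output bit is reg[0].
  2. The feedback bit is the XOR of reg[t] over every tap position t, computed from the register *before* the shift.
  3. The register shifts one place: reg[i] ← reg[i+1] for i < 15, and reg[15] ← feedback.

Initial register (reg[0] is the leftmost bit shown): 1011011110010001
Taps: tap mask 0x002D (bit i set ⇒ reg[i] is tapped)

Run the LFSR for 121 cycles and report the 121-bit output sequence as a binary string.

1011011110010001001001110111100001101110010101110110111101011100010000110100011100111100100001011011101000001001110000110

k : reg_k → out_k, fb_k
0: 1011011110010001 → 1, fb=0
1: 0110111100100010 → 0, fb=0
2: 1101111001000100 → 1, fb=1
3: 1011110010001001 → 1, fb=0
4: 0111100100010010 → 0, fb=0
5: 1111001000100100 → 1, fb=1
6: 1110010001001001 → 1, fb=1
7: 1100100010010011 → 1, fb=1
8: 1001000100100111 → 1, fb=0
9: 0010001001001110 → 0, fb=1
10: 0100010010011101 → 0, fb=1
11: 1000100100111011 → 1, fb=1
12: 0001001001110111 → 0, fb=1
13: 0010010011101111 → 0, fb=0
14: 0100100111011110 → 0, fb=0
15: 1001001110111100 → 1, fb=0
16: 0010011101111000 → 0, fb=0
17: 0100111011110000 → 0, fb=1
18: 1001110111100001 → 1, fb=1
19: 0011101111000011 → 0, fb=0
20: 0111011110000110 → 0, fb=1
21: 1110111100001101 → 1, fb=1
22: 1101111000011011 → 1, fb=1
23: 1011110000110111 → 1, fb=0
24: 0111100001101110 → 0, fb=0
25: 1111000011011100 → 1, fb=1
26: 1110000110111001 → 1, fb=0
27: 1100001101110010 → 1, fb=1
28: 1000011011100101 → 1, fb=0
29: 0000110111001010 → 0, fb=1
30: 0001101110010101 → 0, fb=1
31: 0011011100101011 → 0, fb=1
32: 0110111001010111 → 0, fb=0
33: 1101110010101110 → 1, fb=1
34: 1011100101011101 → 1, fb=1
35: 0111001010111011 → 0, fb=0
36: 1110010101110110 → 1, fb=1
37: 1100101011101101 → 1, fb=1
38: 1001010111011011 → 1, fb=1
39: 0010101110110111 → 0, fb=1
40: 0101011101101111 → 0, fb=0
41: 1010111011011110 → 1, fb=1
42: 0101110110111101 → 0, fb=0
43: 1011101101111010 → 1, fb=1
44: 0111011011110101 → 0, fb=1
45: 1110110111101011 → 1, fb=1
46: 1101101111010111 → 1, fb=0
47: 1011011110101110 → 1, fb=0
48: 0110111101011100 → 0, fb=0
49: 1101111010111000 → 1, fb=1
50: 1011110101110001 → 1, fb=0
51: 0111101011100010 → 0, fb=0
52: 1111010111000100 → 1, fb=0
53: 1110101110001000 → 1, fb=0
54: 1101011100010000 → 1, fb=1
55: 1010111000100001 → 1, fb=1
56: 0101110001000011 → 0, fb=0
57: 1011100010000110 → 1, fb=1
58: 0111000100001101 → 0, fb=0
59: 1110001000011010 → 1, fb=0
60: 1100010000110100 → 1, fb=0
61: 1000100001101000 → 1, fb=1
62: 0001000011010001 → 0, fb=1
63: 0010000110100011 → 0, fb=1
64: 0100001101000111 → 0, fb=0
65: 1000011010001110 → 1, fb=0
66: 0000110100011100 → 0, fb=1
67: 0001101000111001 → 0, fb=1
68: 0011010001110011 → 0, fb=1
69: 0110100011100111 → 0, fb=1
70: 1101000111001111 → 1, fb=0
71: 1010001110011110 → 1, fb=0
72: 0100011100111100 → 0, fb=1
73: 1000111001111001 → 1, fb=0
74: 0001110011110010 → 0, fb=0
75: 0011100111100100 → 0, fb=0
76: 0111001111001000 → 0, fb=0
77: 1110011110010000 → 1, fb=1
78: 1100111100100001 → 1, fb=0
79: 1001111001000010 → 1, fb=1
80: 0011110010000101 → 0, fb=1
81: 0111100100001011 → 0, fb=0
82: 1111001000010110 → 1, fb=1
83: 1110010000101101 → 1, fb=1
84: 1100100001011011 → 1, fb=1
85: 1001000010110111 → 1, fb=0
86: 0010000101101110 → 0, fb=1
87: 0100001011011101 → 0, fb=0
88: 1000010110111010 → 1, fb=0
89: 0000101101110100 → 0, fb=0
90: 0001011011101000 → 0, fb=0
91: 0010110111010000 → 0, fb=0
92: 0101101110100000 → 0, fb=1
93: 1011011101000001 → 1, fb=0
94: 0110111010000010 → 0, fb=0
95: 1101110100000100 → 1, fb=1
96: 1011101000001001 → 1, fb=1
97: 0111010000010011 → 0, fb=1
98: 1110100000100111 → 1, fb=0
99: 1101000001001110 → 1, fb=0
100: 1010000010011100 → 1, fb=0
101: 0100000100111000 → 0, fb=0
102: 1000001001110000 → 1, fb=1
103: 0000010011100001 → 0, fb=1
104: 0000100111000011 → 0, fb=0
105: 0001001110000110 → 0, fb=1
106: 0010011100001101 → 0, fb=0
107: 0100111000011010 → 0, fb=1
108: 1001110000110101 → 1, fb=1
109: 0011100001101011 → 0, fb=0
110: 0111000011010110 → 0, fb=0
111: 1110000110101100 → 1, fb=0
112: 1100001101011000 → 1, fb=1
113: 1000011010110001 → 1, fb=0
114: 0000110101100010 → 0, fb=1
115: 0001101011000101 → 0, fb=1
116: 0011010110001011 → 0, fb=1
117: 0110101100010111 → 0, fb=1
118: 1101011000101111 → 1, fb=1
119: 1010110001011111 → 1, fb=1
120: 0101100010111111 → 0, fb=1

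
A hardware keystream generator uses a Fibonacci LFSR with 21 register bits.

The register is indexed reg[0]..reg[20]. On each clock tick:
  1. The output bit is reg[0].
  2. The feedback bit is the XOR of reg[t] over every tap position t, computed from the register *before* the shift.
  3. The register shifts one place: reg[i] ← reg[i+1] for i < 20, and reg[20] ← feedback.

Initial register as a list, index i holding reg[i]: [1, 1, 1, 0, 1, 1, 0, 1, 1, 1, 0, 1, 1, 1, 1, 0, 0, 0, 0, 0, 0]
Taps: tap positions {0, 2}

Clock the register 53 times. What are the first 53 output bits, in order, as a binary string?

k : reg_k → out_k, fb_k
0: 111011011101111000000 → 1, fb=0
1: 110110111011110000000 → 1, fb=1
2: 101101110111100000001 → 1, fb=0
3: 011011101111000000010 → 0, fb=1
4: 110111011110000000101 → 1, fb=1
5: 101110111100000001011 → 1, fb=0
6: 011101111000000010110 → 0, fb=1
7: 111011110000000101101 → 1, fb=0
8: 110111100000001011010 → 1, fb=1
9: 101111000000010110101 → 1, fb=0
10: 011110000000101101010 → 0, fb=1
11: 111100000001011010101 → 1, fb=0
12: 111000000010110101010 → 1, fb=0
13: 110000000101101010100 → 1, fb=1
14: 100000001011010101001 → 1, fb=1
15: 000000010110101010011 → 0, fb=0
16: 000000101101010100110 → 0, fb=0
17: 000001011010101001100 → 0, fb=0
18: 000010110101010011000 → 0, fb=0
19: 000101101010100110000 → 0, fb=0
20: 001011010101001100000 → 0, fb=1
21: 010110101010011000001 → 0, fb=0
22: 101101010100110000010 → 1, fb=0
23: 011010101001100000100 → 0, fb=1
24: 110101010011000001001 → 1, fb=1
25: 101010100110000010011 → 1, fb=0
26: 010101001100000100110 → 0, fb=0
27: 101010011000001001100 → 1, fb=0
28: 010100110000010011000 → 0, fb=0
29: 101001100000100110000 → 1, fb=0
30: 010011000001001100000 → 0, fb=0
31: 100110000010011000000 → 1, fb=1
32: 001100000100110000001 → 0, fb=1
33: 011000001001100000011 → 0, fb=1
34: 110000010011000000111 → 1, fb=1
35: 100000100110000001111 → 1, fb=1
36: 000001001100000011111 → 0, fb=0
37: 000010011000000111110 → 0, fb=0
38: 000100110000001111100 → 0, fb=0
39: 001001100000011111000 → 0, fb=1
40: 010011000000111110001 → 0, fb=0
41: 100110000001111100010 → 1, fb=1
42: 001100000011111000101 → 0, fb=1
43: 011000000111110001011 → 0, fb=1
44: 110000001111100010111 → 1, fb=1
45: 100000011111000101111 → 1, fb=1
46: 000000111110001011111 → 0, fb=0
47: 000001111100010111110 → 0, fb=0
48: 000011111000101111100 → 0, fb=0
49: 000111110001011111000 → 0, fb=0
50: 001111100010111110000 → 0, fb=1
51: 011111000101111100001 → 0, fb=1
52: 111110001011111000011 → 1, fb=0

11101101110111100000001011010101001100000100110000001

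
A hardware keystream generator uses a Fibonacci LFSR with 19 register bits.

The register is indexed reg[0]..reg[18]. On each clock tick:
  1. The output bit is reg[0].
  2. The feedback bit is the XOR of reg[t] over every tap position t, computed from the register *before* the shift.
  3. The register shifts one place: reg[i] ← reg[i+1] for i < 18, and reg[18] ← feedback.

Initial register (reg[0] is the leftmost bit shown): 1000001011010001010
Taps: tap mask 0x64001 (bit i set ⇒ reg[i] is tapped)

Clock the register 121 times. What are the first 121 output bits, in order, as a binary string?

1000001011010001010011101110011101110101111101000110011110110100001111000001111010011001110100011100101010001000010011110

tick  register→output (feedback)
  0  1000001011010001010→1 (0)
  1  0000010110100010100→0 (1)
  2  0000101101000101001→0 (1)
  3  0001011010001010011→0 (1)
  4  0010110100010100111→0 (0)
  5  0101101000101001110→0 (1)
  6  1011010001010011101→1 (1)
  7  0110100010100111011→0 (1)
  8  1101000101001110111→1 (0)
  9  1010001010011101110→1 (0)
 10  0100010100111011100→0 (1)
 11  1000101001110111001→1 (1)
 12  0001010011101110011→0 (1)
 13  0010100111011100111→0 (0)
 14  0101001110111001110→0 (1)
 15  1010011101110011101→1 (1)
 16  0100111011100111011→0 (1)
 17  1001110111001110111→1 (0)
 18  0011101110011101110→0 (1)
 19  0111011100111011101→0 (0)
 20  1110111001110111010→1 (1)
 21  1101110011101110101→1 (1)
 22  1011100111011101011→1 (1)
 23  0111001110111010111→0 (1)
 24  1110011101110101111→1 (1)
 25  1100111011101011111→1 (0)
 26  1001110111010111110→1 (1)
 27  0011101110101111101→0 (0)
 28  0111011101011111010→0 (0)
 29  1110111010111110100→1 (0)
 30  1101110101111101000→1 (1)
 31  1011101011111010001→1 (1)
 32  0111010111110100011→0 (0)
 33  1110101111101000110→1 (0)
 34  1101011111010001100→1 (1)
 35  1010111110100011001→1 (1)
 36  0101111101000110011→0 (1)
 37  1011111010001100111→1 (1)
 38  0111110100011001111→0 (0)
 39  1111101000110011110→1 (1)
 40  1111010001100111101→1 (1)
 41  1110100011001111011→1 (0)
 42  1101000110011110110→1 (1)
 43  1010001100111101101→1 (0)
 44  0100011001111011010→0 (0)
 45  1000110011110110100→1 (0)
 46  0001100111101101000→0 (0)
 47  0011001111011010000→0 (1)
 48  0110011110110100001→0 (1)
 49  1100111101101000011→1 (1)
 50  1001111011010000111→1 (1)
 51  0011110110100001111→0 (0)
 52  0111101101000011110→0 (0)
 53  1111011010000111100→1 (0)
 54  1110110100001111000→1 (0)
 55  1101101000011110000→1 (0)
 56  1011010000111100000→1 (1)
 57  0110100001111000001→0 (1)
 58  1101000011110000011→1 (1)
 59  1010000111100000111→1 (1)
 60  0100001111000001111→0 (0)
 61  1000011110000011110→1 (1)
 62  0000111100000111101→0 (0)
 63  0001111000001111010→0 (0)
 64  0011110000011110100→0 (1)
 65  0111100000111101001→0 (1)
 66  1111000001111010011→1 (0)
 67  1110000011110100110→1 (0)
 68  1100000111101001100→1 (1)
 69  1000001111010011001→1 (1)
 70  0000011110100110011→0 (1)
 71  0000111101001100111→0 (0)
 72  0001111010011001110→0 (1)
 73  0011110100110011101→0 (0)
 74  0111101001100111010→0 (0)
 75  1111010011001110100→1 (0)
 76  1110100110011101000→1 (1)
 77  1101001100111010001→1 (1)
 78  1010011001110100011→1 (1)
 79  0100110011101000111→0 (0)
 80  1001100111010001110→1 (0)
 81  0011001110100011100→0 (1)
 82  0110011101000111001→0 (0)
 83  1100111010001110010→1 (1)
 84  1001110100011100101→1 (0)
 85  0011101000111001010→0 (1)
 86  0111010001110010101→0 (0)
 87  1110100011100101010→1 (0)
 88  1101000111001010100→1 (0)
 89  1010001110010101000→1 (1)
 90  0100011100101010001→0 (0)
 91  1000111001010100010→1 (0)
 92  0001110010101000100→0 (0)
 93  0011100101010001000→0 (0)
 94  0111001010100010000→0 (1)
 95  1110010101000100001→1 (0)
 96  1100101010001000010→1 (0)
 97  1001010100010000100→1 (1)
 98  0010101000100001001→0 (1)
 99  0101010001000010011→0 (1)
100  1010100010000100111→1 (1)
101  0101000100001001111→0 (0)
102  1010001000010011110→1 (1)
103  0100010000100111101→0 (0)
104  1000100001001111010→1 (1)
105  0001000010011110101→0 (0)
106  0010000100111101010→0 (1)
107  0100001001111010101→0 (0)
108  1000010011110101010→1 (0)
109  0000100111101010100→0 (1)
110  0001001111010101001→0 (1)
111  0010011110101010011→0 (1)
112  0100111101010100111→0 (0)
113  1001111010101001110→1 (0)
114  0011110101010011100→0 (1)
115  0111101010100111001→0 (0)
116  1111010101001110010→1 (1)
117  1110101010011100101→1 (0)
118  1101010100111001010→1 (0)
119  1010101001110010100→1 (0)
120  0101010011100101000→0 (0)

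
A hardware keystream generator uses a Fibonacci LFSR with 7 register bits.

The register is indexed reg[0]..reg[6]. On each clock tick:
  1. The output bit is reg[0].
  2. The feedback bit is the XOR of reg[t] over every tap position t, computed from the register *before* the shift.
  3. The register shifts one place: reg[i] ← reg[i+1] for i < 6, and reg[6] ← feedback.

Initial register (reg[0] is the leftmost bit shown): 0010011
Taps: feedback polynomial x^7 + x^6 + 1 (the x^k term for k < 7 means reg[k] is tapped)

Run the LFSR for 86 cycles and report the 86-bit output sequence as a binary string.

tick  register→output (feedback)
  0  0010011→0 (1)
  1  0100111→0 (1)
  2  1001111→1 (0)
  3  0011110→0 (0)
  4  0111100→0 (0)
  5  1111000→1 (1)
  6  1110001→1 (0)
  7  1100010→1 (1)
  8  1000101→1 (0)
  9  0001010→0 (0)
 10  0010100→0 (0)
 11  0101000→0 (0)
 12  1010000→1 (1)
 13  0100001→0 (1)
 14  1000011→1 (0)
 15  0000110→0 (0)
 16  0001100→0 (0)
 17  0011000→0 (0)
 18  0110000→0 (0)
 19  1100000→1 (1)
 20  1000001→1 (0)
 21  0000010→0 (0)
 22  0000100→0 (0)
 23  0001000→0 (0)
 24  0010000→0 (0)
 25  0100000→0 (0)
 26  1000000→1 (1)
 27  0000001→0 (1)
 28  0000011→0 (1)
 29  0000111→0 (1)
 30  0001111→0 (1)
 31  0011111→0 (1)
 32  0111111→0 (1)
 33  1111111→1 (0)
 34  1111110→1 (1)
 35  1111101→1 (0)
 36  1111010→1 (1)
 37  1110101→1 (0)
 38  1101010→1 (1)
 39  1010101→1 (0)
 40  0101010→0 (0)
 41  1010100→1 (1)
 42  0101001→0 (1)
 43  1010011→1 (0)
 44  0100110→0 (0)
 45  1001100→1 (1)
 46  0011001→0 (1)
 47  0110011→0 (1)
 48  1100111→1 (0)
 49  1001110→1 (1)
 50  0011101→0 (1)
 51  0111011→0 (1)
 52  1110111→1 (0)
 53  1101110→1 (1)
 54  1011101→1 (0)
 55  0111010→0 (0)
 56  1110100→1 (1)
 57  1101001→1 (0)
 58  1010010→1 (1)
 59  0100101→0 (1)
 60  1001011→1 (0)
 61  0010110→0 (0)
 62  0101100→0 (0)
 63  1011000→1 (1)
 64  0110001→0 (1)
 65  1100011→1 (0)
 66  1000110→1 (1)
 67  0001101→0 (1)
 68  0011011→0 (1)
 69  0110111→0 (1)
 70  1101111→1 (0)
 71  1011110→1 (1)
 72  0111101→0 (1)
 73  1111011→1 (0)
 74  1110110→1 (1)
 75  1101101→1 (0)
 76  1011010→1 (1)
 77  0110101→0 (1)
 78  1101011→1 (0)
 79  1010110→1 (1)
 80  0101101→0 (1)
 81  1011011→1 (0)
 82  0110110→0 (0)
 83  1101100→1 (1)
 84  1011001→1 (0)
 85  0110010→0 (0)

00100111100010100001100000100000011111110101010011001110111010010110001101111011010110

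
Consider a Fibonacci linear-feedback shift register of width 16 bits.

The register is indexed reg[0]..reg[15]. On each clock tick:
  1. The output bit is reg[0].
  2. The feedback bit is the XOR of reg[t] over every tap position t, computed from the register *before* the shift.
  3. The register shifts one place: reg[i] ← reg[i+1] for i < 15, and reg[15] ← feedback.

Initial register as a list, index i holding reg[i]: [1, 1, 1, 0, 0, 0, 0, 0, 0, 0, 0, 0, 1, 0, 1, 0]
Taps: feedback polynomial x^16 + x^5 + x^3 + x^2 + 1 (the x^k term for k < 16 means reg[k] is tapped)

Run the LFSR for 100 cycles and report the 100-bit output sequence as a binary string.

1110000000001010011000010011110011001011101100001100111011101100010111111011010000101010010000001001

step | reg (before) | out | fb
   0 | 1110000000001010 | 1 | 0
   1 | 1100000000010100 | 1 | 1
   2 | 1000000000101001 | 1 | 1
   3 | 0000000001010011 | 0 | 0
   4 | 0000000010100110 | 0 | 0
   5 | 0000000101001100 | 0 | 0
   6 | 0000001010011000 | 0 | 0
   7 | 0000010100110000 | 0 | 1
   8 | 0000101001100001 | 0 | 0
   9 | 0001010011000010 | 0 | 0
  10 | 0010100110000100 | 0 | 1
  11 | 0101001100001001 | 0 | 1
  12 | 1010011000010011 | 1 | 1
  13 | 0100110000100111 | 0 | 1
  14 | 1001100001001111 | 1 | 0
  15 | 0011000010011110 | 0 | 0
  16 | 0110000100111100 | 0 | 1
  17 | 1100001001111001 | 1 | 1
  18 | 1000010011110011 | 1 | 0
  19 | 0000100111100110 | 0 | 0
  20 | 0001001111001100 | 0 | 1
  21 | 0010011110011001 | 0 | 0
  22 | 0100111100110010 | 0 | 1
  23 | 1001111001100101 | 1 | 1
  24 | 0011110011001011 | 0 | 1
  25 | 0111100110010111 | 0 | 0
  26 | 1111001100101110 | 1 | 1
  27 | 1110011001011101 | 1 | 1
  28 | 1100110010111011 | 1 | 0
  29 | 1001100101110110 | 1 | 0
  30 | 0011001011101100 | 0 | 0
  31 | 0110010111011000 | 0 | 0
  32 | 1100101110110000 | 1 | 1
  33 | 1001011101100001 | 1 | 1
  34 | 0010111011000011 | 0 | 0
  35 | 0101110110000110 | 0 | 0
  36 | 1011101100001100 | 1 | 1
  37 | 0111011000011001 | 0 | 1
  38 | 1110110000110011 | 1 | 1
  39 | 1101100001100111 | 1 | 0
  40 | 1011000011001110 | 1 | 1
  41 | 0110000110011101 | 0 | 1
  42 | 1100001100111011 | 1 | 1
  43 | 1000011001110111 | 1 | 0
  44 | 0000110011101110 | 0 | 1
  45 | 0001100111011101 | 0 | 1
  46 | 0011001110111011 | 0 | 0
  47 | 0110011101110110 | 0 | 0
  48 | 1100111011101100 | 1 | 0
  49 | 1001110111011000 | 1 | 1
  50 | 0011101110110001 | 0 | 0
  51 | 0111011101100010 | 0 | 1
  52 | 1110111011000101 | 1 | 1
  53 | 1101110110001011 | 1 | 1
  54 | 1011101100010111 | 1 | 1
  55 | 0111011000101111 | 0 | 1
  56 | 1110110001011111 | 1 | 1
  57 | 1101100010111111 | 1 | 0
  58 | 1011000101111110 | 1 | 1
  59 | 0110001011111101 | 0 | 1
  60 | 1100010111111011 | 1 | 0
  61 | 1000101111110110 | 1 | 1
  62 | 0001011111101101 | 0 | 0
  63 | 0010111111011010 | 0 | 0
  64 | 0101111110110100 | 0 | 0
  65 | 1011111101101000 | 1 | 0
  66 | 0111111011010000 | 0 | 1
  67 | 1111110110100001 | 1 | 0
  68 | 1111101101000010 | 1 | 1
  69 | 1111011010000101 | 1 | 0
  70 | 1110110100001010 | 1 | 1
  71 | 1101101000010101 | 1 | 0
  72 | 1011010000101010 | 1 | 0
  73 | 0110100001010100 | 0 | 1
  74 | 1101000010101001 | 1 | 0
  75 | 1010000101010010 | 1 | 0
  76 | 0100001010100100 | 0 | 0
  77 | 1000010101001000 | 1 | 0
  78 | 0000101010010000 | 0 | 0
  79 | 0001010100100000 | 0 | 0
  80 | 0010101001000000 | 0 | 1
  81 | 0101010010000001 | 0 | 0
  82 | 1010100100000010 | 1 | 0
  83 | 0101001000000100 | 0 | 1
  84 | 1010010000001001 | 1 | 1
  85 | 0100100000010011 | 0 | 0
  86 | 1001000000100110 | 1 | 0
  87 | 0010000001001100 | 0 | 1
  88 | 0100000010011001 | 0 | 0
  89 | 1000000100110010 | 1 | 1
  90 | 0000001001100101 | 0 | 0
  91 | 0000010011001010 | 0 | 1
  92 | 0000100110010101 | 0 | 0
  93 | 0001001100101010 | 0 | 1
  94 | 0010011001010101 | 0 | 0
  95 | 0100110010101010 | 0 | 1
  96 | 1001100101010101 | 1 | 0
  97 | 0011001010101010 | 0 | 0
  98 | 0110010101010100 | 0 | 0
  99 | 1100101010101000 | 1 | 1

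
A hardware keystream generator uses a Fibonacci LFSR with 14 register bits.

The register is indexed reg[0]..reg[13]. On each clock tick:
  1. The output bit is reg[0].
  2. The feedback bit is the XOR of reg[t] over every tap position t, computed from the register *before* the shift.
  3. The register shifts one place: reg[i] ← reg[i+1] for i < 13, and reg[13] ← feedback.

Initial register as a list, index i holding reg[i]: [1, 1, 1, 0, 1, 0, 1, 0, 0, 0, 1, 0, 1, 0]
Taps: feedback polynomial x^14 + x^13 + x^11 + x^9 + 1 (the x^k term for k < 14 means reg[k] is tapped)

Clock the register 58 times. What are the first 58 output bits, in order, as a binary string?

step | reg (before) | out | fb
   0 | 11101010001010 | 1 | 1
   1 | 11010100010101 | 1 | 0
   2 | 10101000101010 | 1 | 1
   3 | 01010001010101 | 0 | 1
   4 | 10100010101011 | 1 | 0
   5 | 01000101010110 | 0 | 0
   6 | 10001010101100 | 1 | 0
   7 | 00010101011000 | 0 | 1
   8 | 00101010110001 | 0 | 0
   9 | 01010101100010 | 0 | 0
  10 | 10101011000100 | 1 | 0
  11 | 01010110001000 | 0 | 0
  12 | 10101100010000 | 1 | 0
  13 | 01011000100000 | 0 | 0
  14 | 10110001000000 | 1 | 1
  15 | 01100010000001 | 0 | 1
  16 | 11000100000011 | 1 | 0
  17 | 10001000000110 | 1 | 0
  18 | 00010000001100 | 0 | 1
  19 | 00100000011001 | 0 | 0
  20 | 01000000110010 | 0 | 1
  21 | 10000001100101 | 1 | 1
  22 | 00000011001011 | 0 | 1
  23 | 00000110010111 | 0 | 1
  24 | 00001100101111 | 0 | 0
  25 | 00011001011110 | 0 | 0
  26 | 00110010111100 | 0 | 0
  27 | 01100101111000 | 0 | 1
  28 | 11001011110001 | 1 | 1
  29 | 10010111100011 | 1 | 0
  30 | 00101111000110 | 0 | 1
  31 | 01011110001101 | 0 | 0
  32 | 10111100011010 | 1 | 0
  33 | 01111000110100 | 0 | 0
  34 | 11110001101000 | 1 | 1
  35 | 11100011010001 | 1 | 1
  36 | 11000110100011 | 1 | 0
  37 | 10001101000110 | 1 | 0
  38 | 00011010001100 | 0 | 1
  39 | 00110100011001 | 0 | 0
  40 | 01101000110010 | 0 | 1
  41 | 11010001100101 | 1 | 1
  42 | 10100011001011 | 1 | 0
  43 | 01000110010110 | 0 | 0
  44 | 10001100101100 | 1 | 0
  45 | 00011001011000 | 0 | 1
  46 | 00110010110001 | 0 | 0
  47 | 01100101100010 | 0 | 0
  48 | 11001011000100 | 1 | 0
  49 | 10010110001000 | 1 | 1
  50 | 00101100010001 | 0 | 0
  51 | 01011000100010 | 0 | 0
  52 | 10110001000100 | 1 | 0
  53 | 01100010001000 | 0 | 0
  54 | 11000100010000 | 1 | 0
  55 | 10001000100000 | 1 | 1
  56 | 00010001000001 | 0 | 1
  57 | 00100010000011 | 0 | 1

1110101000101010110001000000110010111100011010001100101100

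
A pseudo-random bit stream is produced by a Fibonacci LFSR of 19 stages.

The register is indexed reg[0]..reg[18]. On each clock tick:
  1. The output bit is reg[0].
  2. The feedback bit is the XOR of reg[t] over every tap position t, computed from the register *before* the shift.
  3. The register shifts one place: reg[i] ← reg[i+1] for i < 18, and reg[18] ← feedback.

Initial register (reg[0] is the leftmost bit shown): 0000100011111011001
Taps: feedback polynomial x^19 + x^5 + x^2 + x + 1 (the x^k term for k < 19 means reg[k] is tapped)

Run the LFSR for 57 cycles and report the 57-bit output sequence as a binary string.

000010001111101100100100101100001010110100100000110111001

step | reg (before) | out | fb
   0 | 0000100011111011001 | 0 | 0
   1 | 0001000111110110010 | 0 | 0
   2 | 0010001111101100100 | 0 | 1
   3 | 0100011111011001001 | 0 | 0
   4 | 1000111110110010010 | 1 | 0
   5 | 0001111101100100100 | 0 | 1
   6 | 0011111011001001001 | 0 | 0
   7 | 0111110110010010010 | 0 | 1
   8 | 1111101100100100101 | 1 | 1
   9 | 1111011001001001011 | 1 | 0
  10 | 1110110010010010110 | 1 | 0
  11 | 1101100100100101100 | 1 | 0
  12 | 1011001001001011000 | 1 | 0
  13 | 0110010010010110000 | 0 | 1
  14 | 1100100100101100001 | 1 | 0
  15 | 1001001001011000010 | 1 | 1
  16 | 0010010010110000101 | 0 | 0
  17 | 0100100101100001010 | 0 | 1
  18 | 1001001011000010101 | 1 | 1
  19 | 0010010110000101011 | 0 | 0
  20 | 0100101100001010110 | 0 | 1
  21 | 1001011000010101101 | 1 | 0
  22 | 0010110000101011010 | 0 | 0
  23 | 0101100001010110100 | 0 | 1
  24 | 1011000010101101001 | 1 | 0
  25 | 0110000101011010010 | 0 | 0
  26 | 1100001010110100100 | 1 | 0
  27 | 1000010101101001000 | 1 | 0
  28 | 0000101011010010000 | 0 | 0
  29 | 0001010110100100000 | 0 | 1
  30 | 0010101101001000001 | 0 | 1
  31 | 0101011010010000011 | 0 | 0
  32 | 1010110100100000110 | 1 | 1
  33 | 0101101001000001101 | 0 | 1
  34 | 1011010010000011011 | 1 | 1
  35 | 0110100100000110111 | 0 | 0
  36 | 1101001000001101110 | 1 | 0
  37 | 1010010000011011100 | 1 | 1
  38 | 0100100000110111001 | 0 | 1
  39 | 1001000001101110011 | 1 | 1
  40 | 0010000011011100111 | 0 | 1
  41 | 0100000110111001111 | 0 | 1
  42 | 1000001101110011111 | 1 | 1
  43 | 0000011011100111111 | 0 | 1
  44 | 0000110111001111111 | 0 | 1
  45 | 0001101110011111111 | 0 | 0
  46 | 0011011100111111110 | 0 | 0
  47 | 0110111001111111100 | 0 | 1
  48 | 1101110011111111001 | 1 | 1
  49 | 1011100111111110011 | 1 | 0
  50 | 0111001111111100110 | 0 | 0
  51 | 1110011111111001100 | 1 | 0
  52 | 1100111111110011000 | 1 | 1
  53 | 1001111111100110001 | 1 | 0
  54 | 0011111111001100010 | 0 | 0
  55 | 0111111110011000100 | 0 | 1
  56 | 1111111100110001001 | 1 | 0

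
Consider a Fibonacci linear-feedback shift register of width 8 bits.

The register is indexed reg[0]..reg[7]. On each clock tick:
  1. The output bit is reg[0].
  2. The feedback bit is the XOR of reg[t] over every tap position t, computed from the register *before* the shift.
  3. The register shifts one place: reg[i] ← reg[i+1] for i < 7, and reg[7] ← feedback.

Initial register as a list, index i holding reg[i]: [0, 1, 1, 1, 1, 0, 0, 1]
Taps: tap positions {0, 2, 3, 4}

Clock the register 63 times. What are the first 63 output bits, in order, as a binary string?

011110011100110001011010010001010010101001110111011001111011111

k : reg_k → out_k, fb_k
0: 01111001 → 0, fb=1
1: 11110011 → 1, fb=1
2: 11100111 → 1, fb=0
3: 11001110 → 1, fb=0
4: 10011100 → 1, fb=1
5: 00111001 → 0, fb=1
6: 01110011 → 0, fb=0
7: 11100110 → 1, fb=0
8: 11001100 → 1, fb=0
9: 10011000 → 1, fb=1
10: 00110001 → 0, fb=0
11: 01100010 → 0, fb=1
12: 11000101 → 1, fb=1
13: 10001011 → 1, fb=0
14: 00010110 → 0, fb=1
15: 00101101 → 0, fb=0
16: 01011010 → 0, fb=0
17: 10110100 → 1, fb=1
18: 01101001 → 0, fb=0
19: 11010010 → 1, fb=0
20: 10100100 → 1, fb=0
21: 01001000 → 0, fb=1
22: 10010001 → 1, fb=0
23: 00100010 → 0, fb=1
24: 01000101 → 0, fb=0
25: 10001010 → 1, fb=0
26: 00010100 → 0, fb=1
27: 00101001 → 0, fb=0
28: 01010010 → 0, fb=1
29: 10100101 → 1, fb=0
30: 01001010 → 0, fb=1
31: 10010101 → 1, fb=0
32: 00101010 → 0, fb=0
33: 01010100 → 0, fb=1
34: 10101001 → 1, fb=1
35: 01010011 → 0, fb=1
36: 10100111 → 1, fb=0
37: 01001110 → 0, fb=1
38: 10011101 → 1, fb=1
39: 00111011 → 0, fb=1
40: 01110111 → 0, fb=0
41: 11101110 → 1, fb=1
42: 11011101 → 1, fb=1
43: 10111011 → 1, fb=0
44: 01110110 → 0, fb=0
45: 11101100 → 1, fb=1
46: 11011001 → 1, fb=1
47: 10110011 → 1, fb=1
48: 01100111 → 0, fb=1
49: 11001111 → 1, fb=0
50: 10011110 → 1, fb=1
51: 00111101 → 0, fb=1
52: 01111011 → 0, fb=1
53: 11110111 → 1, fb=1
54: 11101111 → 1, fb=1
55: 11011111 → 1, fb=1
56: 10111111 → 1, fb=0
57: 01111110 → 0, fb=1
58: 11111101 → 1, fb=0
59: 11111010 → 1, fb=0
60: 11110100 → 1, fb=1
61: 11101001 → 1, fb=1
62: 11010011 → 1, fb=0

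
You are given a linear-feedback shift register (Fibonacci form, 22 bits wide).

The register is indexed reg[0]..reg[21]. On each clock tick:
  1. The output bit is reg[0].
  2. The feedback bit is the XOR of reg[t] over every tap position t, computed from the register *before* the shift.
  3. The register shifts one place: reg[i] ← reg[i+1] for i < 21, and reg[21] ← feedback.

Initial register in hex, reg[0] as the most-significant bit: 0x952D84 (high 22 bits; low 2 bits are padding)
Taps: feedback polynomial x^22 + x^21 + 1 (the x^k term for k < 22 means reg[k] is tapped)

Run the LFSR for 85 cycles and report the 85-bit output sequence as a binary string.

step | reg (before) | out | fb
   0 | 1001010100101101100001 | 1 | 0
   1 | 0010101001011011000010 | 0 | 0
   2 | 0101010010110110000100 | 0 | 0
   3 | 1010100101101100001000 | 1 | 1
   4 | 0101001011011000010001 | 0 | 1
   5 | 1010010110110000100011 | 1 | 0
   6 | 0100101101100001000110 | 0 | 0
   7 | 1001011011000010001100 | 1 | 1
   8 | 0010110110000100011001 | 0 | 1
   9 | 0101101100001000110011 | 0 | 1
  10 | 1011011000010001100111 | 1 | 0
  11 | 0110110000100011001110 | 0 | 0
  12 | 1101100001000110011100 | 1 | 1
  13 | 1011000010001100111001 | 1 | 0
  14 | 0110000100011001110010 | 0 | 0
  15 | 1100001000110011100100 | 1 | 1
  16 | 1000010001100111001001 | 1 | 0
  17 | 0000100011001110010010 | 0 | 0
  18 | 0001000110011100100100 | 0 | 0
  19 | 0010001100111001001000 | 0 | 0
  20 | 0100011001110010010000 | 0 | 0
  21 | 1000110011100100100000 | 1 | 1
  22 | 0001100111001001000001 | 0 | 1
  23 | 0011001110010010000011 | 0 | 1
  24 | 0110011100100100000111 | 0 | 1
  25 | 1100111001001000001111 | 1 | 0
  26 | 1001110010010000011110 | 1 | 1
  27 | 0011100100100000111101 | 0 | 1
  28 | 0111001001000001111011 | 0 | 1
  29 | 1110010010000011110111 | 1 | 0
  30 | 1100100100000111101110 | 1 | 1
  31 | 1001001000001111011101 | 1 | 0
  32 | 0010010000011110111010 | 0 | 0
  33 | 0100100000111101110100 | 0 | 0
  34 | 1001000001111011101000 | 1 | 1
  35 | 0010000011110111010001 | 0 | 1
  36 | 0100000111101110100011 | 0 | 1
  37 | 1000001111011101000111 | 1 | 0
  38 | 0000011110111010001110 | 0 | 0
  39 | 0000111101110100011100 | 0 | 0
  40 | 0001111011101000111000 | 0 | 0
  41 | 0011110111010001110000 | 0 | 0
  42 | 0111101110100011100000 | 0 | 0
  43 | 1111011101000111000000 | 1 | 1
  44 | 1110111010001110000001 | 1 | 0
  45 | 1101110100011100000010 | 1 | 1
  46 | 1011101000111000000101 | 1 | 0
  47 | 0111010001110000001010 | 0 | 0
  48 | 1110100011100000010100 | 1 | 1
  49 | 1101000111000000101001 | 1 | 0
  50 | 1010001110000001010010 | 1 | 1
  51 | 0100011100000010100101 | 0 | 1
  52 | 1000111000000101001011 | 1 | 0
  53 | 0001110000001010010110 | 0 | 0
  54 | 0011100000010100101100 | 0 | 0
  55 | 0111000000101001011000 | 0 | 0
  56 | 1110000001010010110000 | 1 | 1
  57 | 1100000010100101100001 | 1 | 0
  58 | 1000000101001011000010 | 1 | 1
  59 | 0000001010010110000101 | 0 | 1
  60 | 0000010100101100001011 | 0 | 1
  61 | 0000101001011000010111 | 0 | 1
  62 | 0001010010110000101111 | 0 | 1
  63 | 0010100101100001011111 | 0 | 1
  64 | 0101001011000010111111 | 0 | 1
  65 | 1010010110000101111111 | 1 | 0
  66 | 0100101100001011111110 | 0 | 0
  67 | 1001011000010111111100 | 1 | 1
  68 | 0010110000101111111001 | 0 | 1
  69 | 0101100001011111110011 | 0 | 1
  70 | 1011000010111111100111 | 1 | 0
  71 | 0110000101111111001110 | 0 | 0
  72 | 1100001011111110011100 | 1 | 1
  73 | 1000010111111100111001 | 1 | 0
  74 | 0000101111111001110010 | 0 | 0
  75 | 0001011111110011100100 | 0 | 0
  76 | 0010111111100111001000 | 0 | 0
  77 | 0101111111001110010000 | 0 | 0
  78 | 1011111110011100100000 | 1 | 1
  79 | 0111111100111001000001 | 0 | 1
  80 | 1111111001110010000011 | 1 | 0
  81 | 1111110011100100000110 | 1 | 1
  82 | 1111100111001000001101 | 1 | 0
  83 | 1111001110010000011010 | 1 | 1
  84 | 1110011100100000110101 | 1 | 0

1001010100101101100001000110011100100100000111101110100011100000010100101100001011111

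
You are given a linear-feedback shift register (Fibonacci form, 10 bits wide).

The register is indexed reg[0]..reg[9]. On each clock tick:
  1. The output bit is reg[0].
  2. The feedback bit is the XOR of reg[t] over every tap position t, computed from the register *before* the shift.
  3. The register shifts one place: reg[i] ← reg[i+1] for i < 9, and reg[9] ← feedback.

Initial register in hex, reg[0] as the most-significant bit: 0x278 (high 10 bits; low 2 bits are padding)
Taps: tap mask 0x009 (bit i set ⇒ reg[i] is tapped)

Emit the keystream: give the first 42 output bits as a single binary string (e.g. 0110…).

k : reg_k → out_k, fb_k
0: 0010011110 → 0, fb=0
1: 0100111100 → 0, fb=0
2: 1001111000 → 1, fb=0
3: 0011110000 → 0, fb=1
4: 0111100001 → 0, fb=1
5: 1111000011 → 1, fb=0
6: 1110000110 → 1, fb=1
7: 1100001101 → 1, fb=1
8: 1000011011 → 1, fb=1
9: 0000110111 → 0, fb=0
10: 0001101110 → 0, fb=1
11: 0011011101 → 0, fb=1
12: 0110111011 → 0, fb=0
13: 1101110110 → 1, fb=0
14: 1011101100 → 1, fb=0
15: 0111011000 → 0, fb=1
16: 1110110001 → 1, fb=1
17: 1101100011 → 1, fb=0
18: 1011000110 → 1, fb=0
19: 0110001100 → 0, fb=0
20: 1100011000 → 1, fb=1
21: 1000110001 → 1, fb=1
22: 0001100011 → 0, fb=1
23: 0011000111 → 0, fb=1
24: 0110001111 → 0, fb=0
25: 1100011110 → 1, fb=1
26: 1000111101 → 1, fb=1
27: 0001111011 → 0, fb=1
28: 0011110111 → 0, fb=1
29: 0111101111 → 0, fb=1
30: 1111011111 → 1, fb=0
31: 1110111110 → 1, fb=1
32: 1101111101 → 1, fb=0
33: 1011111010 → 1, fb=0
34: 0111110100 → 0, fb=1
35: 1111101001 → 1, fb=0
36: 1111010010 → 1, fb=0
37: 1110100100 → 1, fb=1
38: 1101001001 → 1, fb=0
39: 1010010010 → 1, fb=1
40: 0100100101 → 0, fb=0
41: 1001001010 → 1, fb=0

001001111000011011101100011000111101111101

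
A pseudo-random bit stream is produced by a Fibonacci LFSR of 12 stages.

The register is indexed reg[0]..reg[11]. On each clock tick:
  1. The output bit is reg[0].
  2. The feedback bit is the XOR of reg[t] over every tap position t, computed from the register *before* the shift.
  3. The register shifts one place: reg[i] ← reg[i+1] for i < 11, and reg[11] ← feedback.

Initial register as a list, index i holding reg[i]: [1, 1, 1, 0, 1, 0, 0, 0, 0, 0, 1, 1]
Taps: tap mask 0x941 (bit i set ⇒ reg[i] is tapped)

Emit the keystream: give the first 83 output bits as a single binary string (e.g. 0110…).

tick  register→output (feedback)
  0  111010000011→1 (0)
  1  110100000110→1 (1)
  2  101000001101→1 (1)
  3  010000011011→0 (0)
  4  100000110110→1 (0)
  5  000001101100→0 (0)
  6  000011011000→0 (1)
  7  000110110001→0 (0)
  8  001101100010→0 (1)
  9  011011000101→0 (1)
 10  110110001011→1 (1)
 11  101100010111→1 (0)
 12  011000101110→0 (0)
 13  110001011100→1 (0)
 14  100010111000→1 (1)
 15  000101110001→0 (0)
 16  001011100010→0 (1)
 17  010111000101→0 (1)
 18  101110001011→1 (1)
 19  011100010111→0 (1)
 20  111000101111→1 (0)
 21  110001011110→1 (0)
 22  100010111100→1 (1)
 23  000101111001→0 (1)
 24  001011110011→0 (0)
 25  010111100110→0 (1)
 26  101111001101→1 (1)
 27  011110011011→0 (0)
 28  111100110110→1 (0)
 29  111001101100→1 (1)
 30  110011011001→1 (1)
 31  100110110011→1 (1)
 32  001101100111→0 (0)
 33  011011001110→0 (1)
 34  110110011101→1 (1)
 35  101100111011→1 (0)
 36  011001110110→0 (1)
 37  110011101101→1 (0)
 38  100111011010→1 (0)
 39  001110110100→0 (1)
 40  011101101001→0 (1)
 41  111011010011→1 (0)
 42  110110100110→1 (0)
 43  101101001100→1 (0)
 44  011010011000→0 (1)
 45  110100110001→1 (1)
 46  101001100011→1 (1)
 47  010011000111→0 (1)
 48  100110001111→1 (1)
 49  001100011111→0 (0)
 50  011000111110→0 (0)
 51  110001111100→1 (1)
 52  100011111001→1 (0)
 53  000111110010→0 (1)
 54  001111100101→0 (0)
 55  011111001010→0 (1)
 56  111110010101→1 (0)
 57  111100101010→1 (1)
 58  111001010101→1 (0)
 59  110010101010→1 (1)
 60  100101010101→1 (0)
 61  001010101010→0 (0)
 62  010101010100→0 (0)
 63  101010101000→1 (1)
 64  010101010001→0 (1)
 65  101010100011→1 (1)
 66  010101000111→0 (1)
 67  101010001111→1 (1)
 68  010100011111→0 (0)
 69  101000111110→1 (1)
 70  010001111101→0 (1)
 71  100011111011→1 (0)
 72  000111110110→0 (1)
 73  001111101101→0 (1)
 74  011111011011→0 (0)
 75  111110110110→1 (0)
 76  111101101100→1 (1)
 77  111011011001→1 (1)
 78  110110110011→1 (1)
 79  101101100111→1 (1)
 80  011011001111→0 (0)
 81  110110011110→1 (0)
 82  101100111100→1 (1)

11101000001101100010111000101111001101100111011010011000111110010101010100011111011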